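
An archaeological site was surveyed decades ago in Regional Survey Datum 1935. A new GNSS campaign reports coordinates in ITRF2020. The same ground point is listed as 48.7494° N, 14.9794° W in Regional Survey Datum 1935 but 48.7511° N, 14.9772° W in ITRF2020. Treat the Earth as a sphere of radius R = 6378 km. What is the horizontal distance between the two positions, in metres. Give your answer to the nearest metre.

249 m

Δφ = 48.7511° − 48.7494° = +0.0017°; Δλ = -14.9772° − -14.9794° = +0.0022°.
1° along a meridian = πR/180 = 111317 m.
ΔN = Δφ × 111317 = 189.2 m; ΔE = Δλ × 111317 × cos(48.7494°) = +0.0022 × 111317 × 0.659354 = 161.5 m.
Distance = √(ΔE² + ΔN²) = √(161.5² + 189.2²) = 248.8 m.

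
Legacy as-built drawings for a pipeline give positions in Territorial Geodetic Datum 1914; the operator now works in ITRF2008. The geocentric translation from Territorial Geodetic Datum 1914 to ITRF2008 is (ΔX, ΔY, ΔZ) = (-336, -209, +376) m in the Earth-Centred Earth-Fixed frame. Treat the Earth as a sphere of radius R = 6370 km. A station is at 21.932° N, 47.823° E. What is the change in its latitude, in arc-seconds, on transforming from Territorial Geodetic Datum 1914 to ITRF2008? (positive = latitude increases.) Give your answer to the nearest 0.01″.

sin φ = 0.373506, cos φ = 0.927628, sin λ = 0.741074, cos λ = 0.671423.
North component: ΔN = −sin φ cos λ·ΔX − sin φ sin λ·ΔY + cos φ·ΔZ = −(0.373506)(0.671423)(-336) − (0.373506)(0.741074)(-209) + (0.927628)(376) = 490.90 m.
1° of latitude spans πR/180 = 111177 m, so Δφ = 490.90 / 111177 × 3600 = 15.896″.

Δφ = 15.90″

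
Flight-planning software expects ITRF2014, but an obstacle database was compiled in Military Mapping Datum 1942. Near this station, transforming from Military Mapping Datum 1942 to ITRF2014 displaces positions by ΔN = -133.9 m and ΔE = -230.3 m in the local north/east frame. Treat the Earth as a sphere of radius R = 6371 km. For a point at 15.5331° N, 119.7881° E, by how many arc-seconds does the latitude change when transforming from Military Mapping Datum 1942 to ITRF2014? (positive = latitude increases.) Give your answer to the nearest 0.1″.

Δφ = -4.3″

On a sphere of radius R, 1 rad of latitude = R, so Δφ = ΔN / R = -133.9 / 6371000 = -2.1017e-05 rad = -4.335″.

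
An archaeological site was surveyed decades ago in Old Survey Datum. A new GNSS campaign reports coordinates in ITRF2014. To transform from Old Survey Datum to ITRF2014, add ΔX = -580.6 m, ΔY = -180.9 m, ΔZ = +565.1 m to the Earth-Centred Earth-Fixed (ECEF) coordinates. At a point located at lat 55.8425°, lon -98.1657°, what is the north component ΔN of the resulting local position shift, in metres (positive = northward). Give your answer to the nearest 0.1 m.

ΔN = 100.9 m

At φ = 55.8425°, λ = -98.1657°: sin φ = 0.827497, cos φ = 0.561470, sin λ = -0.989861, cos λ = -0.142036.
ΔN = −sin φ cos λ·ΔX − sin φ sin λ·ΔY + cos φ·ΔZ = −(0.827497)(-0.142036)(-580.6) − (0.827497)(-0.989861)(-180.9) + (0.561470)(565.1) = 100.87 m.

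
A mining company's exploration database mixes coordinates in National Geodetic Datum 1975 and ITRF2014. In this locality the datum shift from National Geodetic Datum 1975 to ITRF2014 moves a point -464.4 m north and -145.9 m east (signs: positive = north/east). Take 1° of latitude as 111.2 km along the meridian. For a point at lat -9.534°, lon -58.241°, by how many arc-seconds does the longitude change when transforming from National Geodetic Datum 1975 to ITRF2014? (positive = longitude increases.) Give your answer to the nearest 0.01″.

At latitude -9.534°, cos φ = 0.986187.
1° of longitude at this latitude = 111.2 × cos φ = 109.66 km, so Δλ = -145.9 / 109664.0 = -0.0013304° = -4.790″.

Δλ = -4.79″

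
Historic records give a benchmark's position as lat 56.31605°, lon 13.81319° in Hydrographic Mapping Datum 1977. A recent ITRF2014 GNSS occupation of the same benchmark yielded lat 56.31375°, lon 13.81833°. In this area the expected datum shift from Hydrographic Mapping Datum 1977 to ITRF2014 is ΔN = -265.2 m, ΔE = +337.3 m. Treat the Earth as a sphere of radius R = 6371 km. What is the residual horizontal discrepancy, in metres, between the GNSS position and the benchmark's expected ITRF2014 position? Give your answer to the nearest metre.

Observed coordinate differences: Δφ = -0.00230°, Δλ = +0.00514°.
Converting to metres (1° lat = 111195 m, cos φ = 0.554611): observed ΔN = -255.7 m, observed ΔE = 317.0 m.
Subtracting the expected shift leaves a residual of -255.7 − (-265.2) = 9.5 m north and 317.0 − (337.3) = -20.3 m east.
Residual distance = √(9.5² + (-20.3)²) = 22.4 m.

22 m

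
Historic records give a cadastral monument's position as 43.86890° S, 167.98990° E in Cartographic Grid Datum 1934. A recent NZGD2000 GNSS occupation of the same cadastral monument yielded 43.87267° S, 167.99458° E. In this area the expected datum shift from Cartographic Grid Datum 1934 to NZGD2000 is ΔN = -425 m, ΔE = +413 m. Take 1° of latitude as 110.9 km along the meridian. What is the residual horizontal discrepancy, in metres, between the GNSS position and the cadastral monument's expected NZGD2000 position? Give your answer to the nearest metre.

Observed coordinate differences: Δφ = -0.00377°, Δλ = +0.00468°.
Converting to metres (1° lat = 110900 m, cos φ = 0.720927): observed ΔN = -418.1 m, observed ΔE = 374.2 m.
Subtracting the expected shift leaves a residual of -418.1 − (-425) = 6.9 m north and 374.2 − (413) = -38.8 m east.
Residual distance = √(6.9² + (-38.8)²) = 39.4 m.

39 m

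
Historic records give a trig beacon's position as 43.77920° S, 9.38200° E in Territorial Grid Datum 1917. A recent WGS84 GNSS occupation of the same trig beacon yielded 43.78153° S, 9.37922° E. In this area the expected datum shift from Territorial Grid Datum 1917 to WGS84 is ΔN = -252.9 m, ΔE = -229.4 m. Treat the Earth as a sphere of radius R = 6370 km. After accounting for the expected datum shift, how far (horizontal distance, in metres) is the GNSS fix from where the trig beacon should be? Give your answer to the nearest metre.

Observed coordinate differences: Δφ = -0.00233°, Δλ = -0.00278°.
Converting to metres (1° lat = 111177 m, cos φ = 0.722011): observed ΔN = -259.0 m, observed ΔE = -223.2 m.
Subtracting the expected shift leaves a residual of -259.0 − (-252.9) = -6.1 m north and -223.2 − (-229.4) = 6.2 m east.
Residual distance = √((-6.1)² + 6.2²) = 8.8 m.

9 m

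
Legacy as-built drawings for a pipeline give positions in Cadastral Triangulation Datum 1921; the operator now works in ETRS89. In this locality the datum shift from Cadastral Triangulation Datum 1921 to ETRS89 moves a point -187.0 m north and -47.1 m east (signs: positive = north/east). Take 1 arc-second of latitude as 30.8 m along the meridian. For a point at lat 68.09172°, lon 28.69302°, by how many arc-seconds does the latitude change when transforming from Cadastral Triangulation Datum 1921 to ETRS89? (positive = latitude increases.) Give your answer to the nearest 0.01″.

Δφ = -6.07″

1″ of latitude = 30.80 m, so Δφ = -187.0 / 30.80 = -6.071″.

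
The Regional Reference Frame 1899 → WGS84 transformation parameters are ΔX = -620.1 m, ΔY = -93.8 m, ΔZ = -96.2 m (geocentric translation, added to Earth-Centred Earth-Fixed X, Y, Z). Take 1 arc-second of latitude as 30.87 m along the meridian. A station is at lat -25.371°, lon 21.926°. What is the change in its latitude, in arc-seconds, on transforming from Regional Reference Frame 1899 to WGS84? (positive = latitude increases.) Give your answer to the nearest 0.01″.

Δφ = -11.29″

sin φ = -0.428478, cos φ = 0.903552, sin λ = 0.373409, cos λ = 0.927667.
North component: ΔN = −sin φ cos λ·ΔX − sin φ sin λ·ΔY + cos φ·ΔZ = −(-0.428478)(0.927667)(-620.1) − (-0.428478)(0.373409)(-93.8) + (0.903552)(-96.2) = -348.41 m.
1° of latitude spans 3600 × 30.87 = 111132 m, so Δφ = -348.41 / 111132 × 3600 = -11.286″.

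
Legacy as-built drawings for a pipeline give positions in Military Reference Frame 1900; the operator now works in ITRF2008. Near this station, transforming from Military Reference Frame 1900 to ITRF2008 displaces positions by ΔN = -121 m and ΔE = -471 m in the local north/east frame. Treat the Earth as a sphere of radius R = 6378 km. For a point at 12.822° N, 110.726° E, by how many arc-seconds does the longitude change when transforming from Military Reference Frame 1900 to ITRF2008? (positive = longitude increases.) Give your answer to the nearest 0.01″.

At latitude 12.822°, cos φ = 0.975064.
One radian of longitude at latitude φ spans R cos φ, so Δλ = ΔE / (R cos φ) = -471.0 / (6378000 × 0.975064) = -7.5736e-05 rad = -15.622″.

Δλ = -15.62″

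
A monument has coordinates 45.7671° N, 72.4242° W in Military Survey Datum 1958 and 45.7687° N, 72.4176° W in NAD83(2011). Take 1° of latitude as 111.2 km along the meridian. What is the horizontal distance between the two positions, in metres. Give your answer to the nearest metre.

Δφ = 45.7687° − 45.7671° = +0.0016°; Δλ = -72.4176° − -72.4242° = +0.0066°.
ΔN = Δφ × 111200 = 177.9 m; ΔE = Δλ × 111200 × cos(45.7671°) = +0.0066 × 111200 × 0.697577 = 512.0 m.
Distance = √(ΔE² + ΔN²) = √(512.0² + 177.9²) = 542.0 m.

542 m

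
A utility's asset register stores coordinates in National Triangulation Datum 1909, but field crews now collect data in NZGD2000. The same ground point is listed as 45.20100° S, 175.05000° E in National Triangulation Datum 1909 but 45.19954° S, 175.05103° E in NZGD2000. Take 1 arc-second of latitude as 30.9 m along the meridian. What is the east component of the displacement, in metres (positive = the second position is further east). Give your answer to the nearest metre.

Δφ = -45.19954° − -45.20100° = +0.00146°; Δλ = 175.05103° − 175.05000° = +0.00103°.
1° of latitude = 3600 × 30.90 = 111240 m.
ΔN = Δφ × 111240 = 162.4 m; ΔE = Δλ × 111240 × cos(-45.20100°) = +0.00103 × 111240 × 0.704622 = 80.7 m.

ΔE = 81 m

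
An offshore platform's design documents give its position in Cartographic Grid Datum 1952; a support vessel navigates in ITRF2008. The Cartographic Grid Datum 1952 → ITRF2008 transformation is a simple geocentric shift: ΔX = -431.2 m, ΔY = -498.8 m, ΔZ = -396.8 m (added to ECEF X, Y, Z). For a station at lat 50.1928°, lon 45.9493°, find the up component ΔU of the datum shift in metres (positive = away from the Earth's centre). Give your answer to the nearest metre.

ΔU = -726 m

The local up (radial) axis is (cos φ cos λ, cos φ sin λ, sin φ), giving ΔU = -191.941 − 229.514 − 304.823 = -726.28 m.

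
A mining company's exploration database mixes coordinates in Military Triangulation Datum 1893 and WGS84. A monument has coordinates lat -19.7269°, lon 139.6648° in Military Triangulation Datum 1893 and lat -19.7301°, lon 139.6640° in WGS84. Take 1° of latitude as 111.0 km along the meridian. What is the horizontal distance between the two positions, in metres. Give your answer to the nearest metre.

Δφ = -19.7301° − -19.7269° = -0.0032°; Δλ = 139.6640° − 139.6648° = -0.0008°.
ΔN = Δφ × 111000 = -355.2 m; ΔE = Δλ × 111000 × cos(-19.7269°) = -0.0008 × 111000 × 0.941312 = -83.6 m.
Distance = √(ΔE² + ΔN²) = √((-83.6)² + (-355.2)²) = 364.9 m.

365 m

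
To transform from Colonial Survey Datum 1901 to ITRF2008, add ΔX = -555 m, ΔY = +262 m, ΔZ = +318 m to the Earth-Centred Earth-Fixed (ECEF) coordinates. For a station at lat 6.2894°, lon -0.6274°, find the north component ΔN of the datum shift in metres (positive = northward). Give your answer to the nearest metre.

The local north axis is (−sin φ cos λ, −sin φ sin λ, cos φ), giving ΔN = 60.797 + 0.314 + 316.086 = 377.20 m.

ΔN = 377 m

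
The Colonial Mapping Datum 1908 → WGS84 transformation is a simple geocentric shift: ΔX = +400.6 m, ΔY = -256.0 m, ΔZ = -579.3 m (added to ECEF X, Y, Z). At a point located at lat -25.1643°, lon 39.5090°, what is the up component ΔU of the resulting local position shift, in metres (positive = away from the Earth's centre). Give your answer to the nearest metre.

The local up (radial) axis is (cos φ cos λ, cos φ sin λ, sin φ), giving ΔU = 279.739 − 147.410 + 246.327 = 378.66 m.

ΔU = 379 m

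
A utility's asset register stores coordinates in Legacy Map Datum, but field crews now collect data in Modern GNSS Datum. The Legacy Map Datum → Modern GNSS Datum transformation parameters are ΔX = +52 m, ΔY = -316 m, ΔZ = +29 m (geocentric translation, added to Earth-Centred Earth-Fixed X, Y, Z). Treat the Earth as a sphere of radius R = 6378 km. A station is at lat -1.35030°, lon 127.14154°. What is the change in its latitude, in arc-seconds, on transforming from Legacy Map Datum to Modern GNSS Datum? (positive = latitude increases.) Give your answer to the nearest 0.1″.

Δφ = 0.7″

sin φ = -0.023565, cos φ = 0.999722, sin λ = 0.797146, cos λ = -0.603786.
North component: ΔN = −sin φ cos λ·ΔX − sin φ sin λ·ΔY + cos φ·ΔZ = −(-0.023565)(-0.603786)(52) − (-0.023565)(0.797146)(-316) + (0.999722)(29) = 22.32 m.
1° of latitude spans πR/180 = 111317 m, so Δφ = 22.32 / 111317 × 3600 = 0.722″.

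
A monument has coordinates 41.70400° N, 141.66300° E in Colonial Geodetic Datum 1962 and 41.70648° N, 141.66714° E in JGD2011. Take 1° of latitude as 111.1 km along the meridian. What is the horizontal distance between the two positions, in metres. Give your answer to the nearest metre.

Δφ = 41.70648° − 41.70400° = +0.00248°; Δλ = 141.66714° − 141.66300° = +0.00414°.
ΔN = Δφ × 111100 = 275.5 m; ΔE = Δλ × 111100 × cos(41.70400°) = +0.00414 × 111100 × 0.746592 = 343.4 m.
Distance = √(ΔE² + ΔN²) = √(343.4² + 275.5²) = 440.3 m.

440 m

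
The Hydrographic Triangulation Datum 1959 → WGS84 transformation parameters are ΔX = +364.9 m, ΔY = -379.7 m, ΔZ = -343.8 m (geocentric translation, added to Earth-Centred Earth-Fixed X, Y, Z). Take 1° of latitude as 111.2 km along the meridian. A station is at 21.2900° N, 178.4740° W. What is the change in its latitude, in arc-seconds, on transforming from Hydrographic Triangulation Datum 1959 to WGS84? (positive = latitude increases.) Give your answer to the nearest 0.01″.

sin φ = 0.363089, cos φ = 0.931755, sin λ = -0.026631, cos λ = -0.999645.
North component: ΔN = −sin φ cos λ·ΔX − sin φ sin λ·ΔY + cos φ·ΔZ = −(0.363089)(-0.999645)(364.9) − (0.363089)(-0.026631)(-379.7) + (0.931755)(-343.8) = -191.56 m.
1° of latitude spans 111200 m, so Δφ = -191.56 / 111200 × 3600 = -6.202″.

Δφ = -6.20″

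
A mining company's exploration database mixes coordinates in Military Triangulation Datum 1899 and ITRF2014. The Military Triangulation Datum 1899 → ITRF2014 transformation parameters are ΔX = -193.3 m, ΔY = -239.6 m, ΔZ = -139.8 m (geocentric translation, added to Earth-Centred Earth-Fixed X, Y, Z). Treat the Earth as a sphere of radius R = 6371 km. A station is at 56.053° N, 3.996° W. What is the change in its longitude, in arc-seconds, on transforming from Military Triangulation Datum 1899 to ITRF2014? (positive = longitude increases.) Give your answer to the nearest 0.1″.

Δλ = -14.6″

sin φ = 0.829554, cos φ = 0.558426, sin λ = -0.069687, cos λ = 0.997569.
East component: ΔE = −sin λ·ΔX + cos λ·ΔY = −(-0.069687)(-193.3) + (0.997569)(-239.6) = -252.49 m.
1° of latitude spans πR/180 = 111195 m; at latitude φ, 1° of longitude spans that × cos φ = 62094.1 m, so Δλ = -252.49 / 62094.1 × 3600 = -14.638″.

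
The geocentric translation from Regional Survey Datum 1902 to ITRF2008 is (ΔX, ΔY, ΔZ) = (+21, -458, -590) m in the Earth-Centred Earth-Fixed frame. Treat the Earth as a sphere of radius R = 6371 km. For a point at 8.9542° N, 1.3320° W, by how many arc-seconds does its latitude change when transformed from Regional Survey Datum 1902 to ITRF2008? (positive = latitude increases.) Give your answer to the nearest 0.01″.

sin φ = 0.155645, cos φ = 0.987813, sin λ = -0.023246, cos λ = 0.999730.
North component: ΔN = −sin φ cos λ·ΔX − sin φ sin λ·ΔY + cos φ·ΔZ = −(0.155645)(0.999730)(21) − (0.155645)(-0.023246)(-458) + (0.987813)(-590) = -587.73 m.
1° of latitude spans πR/180 = 111195 m, so Δφ = -587.73 / 111195 × 3600 = -19.028″.

Δφ = -19.03″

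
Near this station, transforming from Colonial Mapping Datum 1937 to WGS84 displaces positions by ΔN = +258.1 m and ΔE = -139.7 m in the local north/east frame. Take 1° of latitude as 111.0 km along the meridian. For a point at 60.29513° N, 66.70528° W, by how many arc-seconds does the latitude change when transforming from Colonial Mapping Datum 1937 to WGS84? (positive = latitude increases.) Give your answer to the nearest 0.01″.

Δφ = 8.37″

1° of latitude = 111.0 km, so Δφ = 258.1 / 111000 = 0.0023252° = 8.371″.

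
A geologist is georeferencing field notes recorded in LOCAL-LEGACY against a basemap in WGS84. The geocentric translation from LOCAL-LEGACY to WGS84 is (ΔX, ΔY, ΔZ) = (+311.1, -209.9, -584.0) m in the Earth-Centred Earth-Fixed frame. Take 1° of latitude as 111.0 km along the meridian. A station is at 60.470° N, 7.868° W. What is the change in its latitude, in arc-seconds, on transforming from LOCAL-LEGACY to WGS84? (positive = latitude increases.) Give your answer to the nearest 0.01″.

sin φ = 0.870098, cos φ = 0.492879, sin λ = -0.136891, cos λ = 0.990586.
North component: ΔN = −sin φ cos λ·ΔX − sin φ sin λ·ΔY + cos φ·ΔZ = −(0.870098)(0.990586)(311.1) − (0.870098)(-0.136891)(-209.9) + (0.492879)(-584.0) = -580.98 m.
1° of latitude spans 111000 m, so Δφ = -580.98 / 111000 × 3600 = -18.843″.

Δφ = -18.84″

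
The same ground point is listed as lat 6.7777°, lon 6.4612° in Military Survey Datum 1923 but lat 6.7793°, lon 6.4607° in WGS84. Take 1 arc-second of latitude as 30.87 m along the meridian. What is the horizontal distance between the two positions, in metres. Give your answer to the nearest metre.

Δφ = 6.7793° − 6.7777° = +0.0016°; Δλ = 6.4607° − 6.4612° = -0.0005°.
1° of latitude = 3600 × 30.87 = 111132 m.
ΔN = Δφ × 111132 = 177.8 m; ΔE = Δλ × 111132 × cos(6.7777°) = -0.0005 × 111132 × 0.993012 = -55.2 m.
Distance = √(ΔE² + ΔN²) = √((-55.2)² + 177.8²) = 186.2 m.

186 m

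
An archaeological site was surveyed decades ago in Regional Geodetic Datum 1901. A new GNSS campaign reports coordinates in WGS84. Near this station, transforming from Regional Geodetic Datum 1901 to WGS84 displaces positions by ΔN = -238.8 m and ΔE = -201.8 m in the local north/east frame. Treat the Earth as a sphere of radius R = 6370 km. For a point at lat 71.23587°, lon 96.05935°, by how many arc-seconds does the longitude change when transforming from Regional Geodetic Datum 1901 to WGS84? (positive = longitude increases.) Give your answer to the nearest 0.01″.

Δλ = -20.31″

At latitude 71.23587°, cos φ = 0.321673.
One radian of longitude at latitude φ spans R cos φ, so Δλ = ΔE / (R cos φ) = -201.8 / (6370000 × 0.321673) = -9.8484e-05 rad = -20.314″.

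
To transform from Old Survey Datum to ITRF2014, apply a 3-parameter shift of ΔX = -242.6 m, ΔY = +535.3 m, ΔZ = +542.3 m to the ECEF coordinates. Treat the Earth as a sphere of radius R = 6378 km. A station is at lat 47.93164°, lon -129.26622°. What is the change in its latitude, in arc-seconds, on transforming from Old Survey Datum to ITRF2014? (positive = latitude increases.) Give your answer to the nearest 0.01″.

Δφ = 18.01″

sin φ = 0.742346, cos φ = 0.670017, sin λ = -0.774213, cos λ = -0.632925.
North component: ΔN = −sin φ cos λ·ΔX − sin φ sin λ·ΔY + cos φ·ΔZ = −(0.742346)(-0.632925)(-242.6) − (0.742346)(-0.774213)(535.3) + (0.670017)(542.3) = 557.02 m.
1° of latitude spans πR/180 = 111317 m, so Δφ = 557.02 / 111317 × 3600 = 18.014″.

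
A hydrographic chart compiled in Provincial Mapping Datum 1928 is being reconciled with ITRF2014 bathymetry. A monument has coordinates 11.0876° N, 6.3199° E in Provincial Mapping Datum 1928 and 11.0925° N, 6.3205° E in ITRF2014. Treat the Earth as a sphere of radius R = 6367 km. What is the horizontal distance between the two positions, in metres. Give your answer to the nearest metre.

548 m

Δφ = 11.0925° − 11.0876° = +0.0049°; Δλ = 6.3205° − 6.3199° = +0.0006°.
1° along a meridian = πR/180 = 111125 m.
ΔN = Δφ × 111125 = 544.5 m; ΔE = Δλ × 111125 × cos(11.0876°) = +0.0006 × 111125 × 0.981334 = 65.4 m.
Distance = √(ΔE² + ΔN²) = √(65.4² + 544.5²) = 548.4 m.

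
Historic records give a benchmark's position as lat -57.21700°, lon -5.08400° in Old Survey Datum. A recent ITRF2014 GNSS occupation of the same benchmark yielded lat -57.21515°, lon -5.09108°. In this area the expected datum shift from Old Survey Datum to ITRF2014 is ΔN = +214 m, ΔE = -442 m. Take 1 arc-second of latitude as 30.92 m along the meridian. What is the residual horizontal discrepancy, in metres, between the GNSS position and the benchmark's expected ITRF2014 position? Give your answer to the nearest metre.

17 m

Observed coordinate differences: Δφ = +0.00185°, Δλ = -0.00708°.
Converting to metres (1° lat = 111312 m, cos φ = 0.541459): observed ΔN = 205.9 m, observed ΔE = -426.7 m.
Subtracting the expected shift leaves a residual of 205.9 − (214) = -8.1 m north and -426.7 − (-442) = 15.3 m east.
Residual distance = √((-8.1)² + 15.3²) = 17.3 m.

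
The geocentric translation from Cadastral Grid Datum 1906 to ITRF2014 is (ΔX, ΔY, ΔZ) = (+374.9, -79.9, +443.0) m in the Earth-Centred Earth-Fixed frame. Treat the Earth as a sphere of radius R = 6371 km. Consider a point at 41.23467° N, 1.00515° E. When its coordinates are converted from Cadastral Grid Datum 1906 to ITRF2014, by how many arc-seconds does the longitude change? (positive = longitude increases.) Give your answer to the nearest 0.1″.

Δλ = -3.7″

sin φ = 0.659145, cos φ = 0.752016, sin λ = 0.017542, cos λ = 0.999846.
East component: ΔE = −sin λ·ΔX + cos λ·ΔY = −(0.017542)(374.9) + (0.999846)(-79.9) = -86.46 m.
1° of latitude spans πR/180 = 111195 m; at latitude φ, 1° of longitude spans that × cos φ = 83620.4 m, so Δλ = -86.46 / 83620.4 × 3600 = -3.722″.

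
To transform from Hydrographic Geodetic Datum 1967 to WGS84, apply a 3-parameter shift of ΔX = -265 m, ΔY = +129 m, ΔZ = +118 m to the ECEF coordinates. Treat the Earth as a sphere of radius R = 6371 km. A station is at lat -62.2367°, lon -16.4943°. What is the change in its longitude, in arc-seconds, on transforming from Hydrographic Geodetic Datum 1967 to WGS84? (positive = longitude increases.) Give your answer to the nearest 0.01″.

Δλ = 3.37″

sin φ = -0.884880, cos φ = 0.465820, sin λ = -0.283920, cos λ = 0.958848.
East component: ΔE = −sin λ·ΔX + cos λ·ΔY = −(-0.283920)(-265) + (0.958848)(129) = 48.45 m.
1° of latitude spans πR/180 = 111195 m; at latitude φ, 1° of longitude spans that × cos φ = 51796.8 m, so Δλ = 48.45 / 51796.8 × 3600 = 3.368″.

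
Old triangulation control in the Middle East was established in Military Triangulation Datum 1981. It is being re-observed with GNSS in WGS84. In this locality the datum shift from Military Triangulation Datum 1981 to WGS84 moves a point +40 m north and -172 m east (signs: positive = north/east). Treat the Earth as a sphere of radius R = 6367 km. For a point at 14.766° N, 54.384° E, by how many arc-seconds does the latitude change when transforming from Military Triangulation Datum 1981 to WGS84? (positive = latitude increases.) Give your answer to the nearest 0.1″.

Δφ = 1.3″

On a sphere of radius R, 1 rad of latitude = R, so Δφ = ΔN / R = 40.0 / 6367000 = 6.2824e-06 rad = 1.296″.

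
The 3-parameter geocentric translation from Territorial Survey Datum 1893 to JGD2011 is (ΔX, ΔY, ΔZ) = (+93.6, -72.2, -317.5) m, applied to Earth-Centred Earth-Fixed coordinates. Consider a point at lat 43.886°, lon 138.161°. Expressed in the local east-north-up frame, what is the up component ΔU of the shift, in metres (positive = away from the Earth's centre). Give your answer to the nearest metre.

ΔU = -305 m

The local up (radial) axis is (cos φ cos λ, cos φ sin λ, sin φ), giving ΔU = -50.259 − 34.710 − 220.099 = -305.07 m.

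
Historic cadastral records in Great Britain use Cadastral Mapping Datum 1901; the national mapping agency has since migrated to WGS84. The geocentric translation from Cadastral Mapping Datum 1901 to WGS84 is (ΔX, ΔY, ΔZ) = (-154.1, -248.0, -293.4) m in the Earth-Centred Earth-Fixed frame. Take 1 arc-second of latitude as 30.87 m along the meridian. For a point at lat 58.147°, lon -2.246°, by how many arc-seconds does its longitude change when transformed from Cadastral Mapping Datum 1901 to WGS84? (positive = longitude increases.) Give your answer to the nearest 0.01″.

Δλ = -15.58″

sin φ = 0.849405, cos φ = 0.527742, sin λ = -0.039190, cos λ = 0.999232.
East component: ΔE = −sin λ·ΔX + cos λ·ΔY = −(-0.039190)(-154.1) + (0.999232)(-248.0) = -253.85 m.
1° of latitude spans 3600 × 30.87 = 111132 m; at latitude φ, 1° of longitude spans that × cos φ = 58649.0 m, so Δλ = -253.85 / 58649.0 × 3600 = -15.582″.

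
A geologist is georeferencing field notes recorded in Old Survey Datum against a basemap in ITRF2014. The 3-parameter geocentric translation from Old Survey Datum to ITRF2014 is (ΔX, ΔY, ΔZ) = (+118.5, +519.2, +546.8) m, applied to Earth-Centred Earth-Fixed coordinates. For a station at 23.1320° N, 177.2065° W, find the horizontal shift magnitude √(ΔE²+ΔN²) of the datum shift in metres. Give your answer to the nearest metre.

The local east axis at (φ, λ) is (−sin λ, cos λ, 0), so ΔE = −sin(-177.2065°)·118.5 + cos(-177.2065°)·519.2 = -512.81 m.
The local north axis is (−sin φ cos λ, −sin φ sin λ, cos φ), giving ΔN = 46.497 + 9.941 + 502.839 = 559.28 m.
Horizontal magnitude = √(ΔE² + ΔN²) = √((-512.81)² + 559.28²) = 758.79 m.

759 m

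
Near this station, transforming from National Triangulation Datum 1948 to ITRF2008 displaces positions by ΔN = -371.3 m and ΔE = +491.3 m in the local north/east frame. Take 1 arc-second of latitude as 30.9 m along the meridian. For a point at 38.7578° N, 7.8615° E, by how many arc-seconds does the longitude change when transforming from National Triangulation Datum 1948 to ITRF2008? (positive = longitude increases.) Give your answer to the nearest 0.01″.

Δλ = 20.39″

At latitude 38.7578°, cos φ = 0.779799.
1″ of longitude at this latitude = 30.90 × cos φ = 24.0958 m, so Δλ = 491.3 / 24.0958 = 20.389″.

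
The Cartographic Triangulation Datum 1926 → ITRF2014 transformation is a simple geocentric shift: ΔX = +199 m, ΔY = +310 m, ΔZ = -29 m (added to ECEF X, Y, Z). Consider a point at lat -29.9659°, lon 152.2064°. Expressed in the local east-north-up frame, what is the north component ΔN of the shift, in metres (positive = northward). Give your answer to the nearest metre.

ΔN = -41 m

The local north axis is (−sin φ cos λ, −sin φ sin λ, cos φ), giving ΔN = -87.930 + 72.200 − 25.123 = -40.85 m.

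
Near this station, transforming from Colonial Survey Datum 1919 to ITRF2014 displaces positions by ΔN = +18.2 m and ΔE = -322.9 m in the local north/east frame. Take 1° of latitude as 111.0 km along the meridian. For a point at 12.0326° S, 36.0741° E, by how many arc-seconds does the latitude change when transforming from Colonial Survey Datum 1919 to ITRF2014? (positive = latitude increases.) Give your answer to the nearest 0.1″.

1° of latitude = 111.0 km, so Δφ = 18.2 / 111000 = 0.0001640° = 0.590″.

Δφ = 0.6″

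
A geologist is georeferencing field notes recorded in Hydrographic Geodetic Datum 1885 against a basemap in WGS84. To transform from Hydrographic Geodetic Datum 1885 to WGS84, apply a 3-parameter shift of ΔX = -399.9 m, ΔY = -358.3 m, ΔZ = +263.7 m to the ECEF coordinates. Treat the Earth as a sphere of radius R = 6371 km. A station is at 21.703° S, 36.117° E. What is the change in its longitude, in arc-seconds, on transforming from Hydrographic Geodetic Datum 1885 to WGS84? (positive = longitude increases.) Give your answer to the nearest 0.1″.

sin φ = -0.369795, cos φ = 0.929113, sin λ = 0.589436, cos λ = 0.807815.
East component: ΔE = −sin λ·ΔX + cos λ·ΔY = −(0.589436)(-399.9) + (0.807815)(-358.3) = -53.72 m.
1° of latitude spans πR/180 = 111195 m; at latitude φ, 1° of longitude spans that × cos φ = 103312.7 m, so Δλ = -53.72 / 103312.7 × 3600 = -1.872″.

Δλ = -1.9″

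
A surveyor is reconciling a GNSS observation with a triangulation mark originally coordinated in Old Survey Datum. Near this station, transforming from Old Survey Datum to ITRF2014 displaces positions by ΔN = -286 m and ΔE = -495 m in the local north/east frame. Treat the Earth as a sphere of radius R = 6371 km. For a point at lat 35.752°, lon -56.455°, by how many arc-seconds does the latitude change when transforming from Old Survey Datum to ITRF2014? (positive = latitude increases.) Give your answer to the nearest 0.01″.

On a sphere of radius R, 1 rad of latitude = R, so Δφ = ΔN / R = -286.0 / 6371000 = -4.4891e-05 rad = -9.259″.

Δφ = -9.26″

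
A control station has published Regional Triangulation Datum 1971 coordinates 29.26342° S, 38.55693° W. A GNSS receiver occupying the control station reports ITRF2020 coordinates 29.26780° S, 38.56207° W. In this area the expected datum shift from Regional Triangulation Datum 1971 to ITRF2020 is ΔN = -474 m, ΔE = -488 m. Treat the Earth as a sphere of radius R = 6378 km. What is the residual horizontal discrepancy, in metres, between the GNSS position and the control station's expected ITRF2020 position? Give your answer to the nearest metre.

Observed coordinate differences: Δφ = -0.00438°, Δλ = -0.00514°.
Converting to metres (1° lat = 111317 m, cos φ = 0.872382): observed ΔN = -487.6 m, observed ΔE = -499.2 m.
Subtracting the expected shift leaves a residual of -487.6 − (-474) = -13.6 m north and -499.2 − (-488) = -11.2 m east.
Residual distance = √((-13.6)² + (-11.2)²) = 17.6 m.

18 m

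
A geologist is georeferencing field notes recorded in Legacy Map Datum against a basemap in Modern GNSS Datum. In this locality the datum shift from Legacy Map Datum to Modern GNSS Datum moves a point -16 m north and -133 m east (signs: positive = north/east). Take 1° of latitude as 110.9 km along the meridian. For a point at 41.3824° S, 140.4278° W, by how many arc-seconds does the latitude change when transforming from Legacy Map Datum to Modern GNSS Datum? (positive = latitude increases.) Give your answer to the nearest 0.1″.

1° of latitude = 110.9 km, so Δφ = -16.0 / 110900 = -0.0001443° = -0.519″.

Δφ = -0.5″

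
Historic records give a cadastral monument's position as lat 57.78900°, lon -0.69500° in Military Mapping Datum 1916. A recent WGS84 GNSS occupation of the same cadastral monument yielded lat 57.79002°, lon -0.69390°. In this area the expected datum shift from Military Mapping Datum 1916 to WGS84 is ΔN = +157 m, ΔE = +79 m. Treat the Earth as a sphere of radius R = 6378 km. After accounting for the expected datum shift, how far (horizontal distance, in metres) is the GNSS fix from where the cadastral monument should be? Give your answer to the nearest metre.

Observed coordinate differences: Δφ = +0.00102°, Δλ = +0.00110°.
Converting to metres (1° lat = 111317 m, cos φ = 0.533039): observed ΔN = 113.5 m, observed ΔE = 65.3 m.
Subtracting the expected shift leaves a residual of 113.5 − (157) = -43.5 m north and 65.3 − (79) = -13.7 m east.
Residual distance = √((-43.5)² + (-13.7)²) = 45.6 m.

46 m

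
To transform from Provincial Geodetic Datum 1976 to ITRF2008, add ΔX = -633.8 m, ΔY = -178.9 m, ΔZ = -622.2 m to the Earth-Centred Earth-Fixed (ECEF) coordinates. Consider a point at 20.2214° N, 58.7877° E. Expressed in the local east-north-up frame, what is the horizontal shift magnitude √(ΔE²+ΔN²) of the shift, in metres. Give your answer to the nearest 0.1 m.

613.3 m

At φ = 20.2214°, λ = 58.7877°: sin φ = 0.345649, cos φ = 0.938364, sin λ = 0.855253, cos λ = 0.518211.
ΔE = −sin λ·ΔX + cos λ·ΔY = −(0.855253)·(-633.8) + (0.518211)·(-178.9) = 449.35 m.
ΔN = −sin φ cos λ·ΔX − sin φ sin λ·ΔY + cos φ·ΔZ = −(0.345649)(0.518211)(-633.8) − (0.345649)(0.855253)(-178.9) + (0.938364)(-622.2) = -417.44 m.
Horizontal magnitude = √(ΔE² + ΔN²) = √(449.35² + (-417.44)²) = 613.33 m.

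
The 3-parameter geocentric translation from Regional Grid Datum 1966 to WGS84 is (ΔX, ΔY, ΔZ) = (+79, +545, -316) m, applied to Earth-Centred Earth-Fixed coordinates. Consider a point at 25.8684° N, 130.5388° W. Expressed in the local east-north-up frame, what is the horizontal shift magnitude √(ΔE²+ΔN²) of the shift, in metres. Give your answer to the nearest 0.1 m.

305.2 m

The local east axis at (φ, λ) is (−sin λ, cos λ, 0), so ΔE = −sin(-130.5388°)·79 + cos(-130.5388°)·545 = -294.19 m.
The local north axis is (−sin φ cos λ, −sin φ sin λ, cos φ), giving ΔN = 22.403 + 180.710 − 284.336 = -81.22 m.
Horizontal magnitude = √(ΔE² + ΔN²) = √((-294.19)² + (-81.22)²) = 305.20 m.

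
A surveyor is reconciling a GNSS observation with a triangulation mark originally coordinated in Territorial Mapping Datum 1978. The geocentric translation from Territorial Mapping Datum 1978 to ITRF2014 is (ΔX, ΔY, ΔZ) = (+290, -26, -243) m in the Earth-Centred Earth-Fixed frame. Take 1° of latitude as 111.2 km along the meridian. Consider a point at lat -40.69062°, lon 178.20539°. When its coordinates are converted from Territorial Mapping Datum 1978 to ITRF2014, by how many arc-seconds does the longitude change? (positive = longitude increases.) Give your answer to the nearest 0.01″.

Δλ = 0.72″

sin φ = -0.651974, cos φ = 0.758241, sin λ = 0.031317, cos λ = -0.999510.
East component: ΔE = −sin λ·ΔX + cos λ·ΔY = −(0.031317)(290) + (-0.999510)(-26) = 16.91 m.
1° of latitude spans 111200 m; at latitude φ, 1° of longitude spans that × cos φ = 84316.4 m, so Δλ = 16.91 / 84316.4 × 3600 = 0.722″.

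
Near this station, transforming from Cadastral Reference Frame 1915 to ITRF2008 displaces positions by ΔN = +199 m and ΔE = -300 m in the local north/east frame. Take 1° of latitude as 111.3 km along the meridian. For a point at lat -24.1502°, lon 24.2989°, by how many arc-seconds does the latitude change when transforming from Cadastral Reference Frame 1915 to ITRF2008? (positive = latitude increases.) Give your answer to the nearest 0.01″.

1° of latitude = 111.3 km, so Δφ = 199.0 / 111300 = 0.0017880° = 6.437″.

Δφ = 6.44″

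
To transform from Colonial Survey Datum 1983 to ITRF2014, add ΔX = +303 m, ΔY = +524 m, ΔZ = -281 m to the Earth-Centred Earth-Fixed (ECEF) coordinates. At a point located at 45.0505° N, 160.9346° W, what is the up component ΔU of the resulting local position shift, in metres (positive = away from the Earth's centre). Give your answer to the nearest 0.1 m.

At φ = 45.0505°, λ = -160.9346°: sin φ = 0.707730, cos φ = 0.706483, sin λ = -0.326647, cos λ = -0.945146.
ΔU = cos φ cos λ·ΔX + cos φ sin λ·ΔY + sin φ·ΔZ = (0.706483)(-0.945146)(303) + (0.706483)(-0.326647)(524) + (0.707730)(-281) = -522.12 m.

ΔU = -522.1 m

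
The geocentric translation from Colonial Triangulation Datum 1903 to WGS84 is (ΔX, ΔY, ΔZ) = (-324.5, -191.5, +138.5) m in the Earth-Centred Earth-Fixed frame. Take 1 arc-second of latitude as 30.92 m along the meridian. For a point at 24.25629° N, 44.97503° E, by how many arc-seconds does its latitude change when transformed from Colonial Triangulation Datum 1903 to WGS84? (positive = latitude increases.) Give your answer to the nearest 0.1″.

Δφ = 8.9″

sin φ = 0.410819, cos φ = 0.911717, sin λ = 0.706799, cos λ = 0.707415.
North component: ΔN = −sin φ cos λ·ΔX − sin φ sin λ·ΔY + cos φ·ΔZ = −(0.410819)(0.707415)(-324.5) − (0.410819)(0.706799)(-191.5) + (0.911717)(138.5) = 276.18 m.
1° of latitude spans 3600 × 30.92 = 111312 m, so Δφ = 276.18 / 111312 × 3600 = 8.932″.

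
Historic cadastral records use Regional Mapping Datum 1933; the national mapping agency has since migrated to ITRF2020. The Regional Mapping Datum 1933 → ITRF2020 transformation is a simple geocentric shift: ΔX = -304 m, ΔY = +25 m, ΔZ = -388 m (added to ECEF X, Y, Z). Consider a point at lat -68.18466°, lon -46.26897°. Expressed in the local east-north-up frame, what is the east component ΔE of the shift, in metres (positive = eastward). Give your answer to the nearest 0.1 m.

ΔE = -202.4 m

At φ = -68.18466°, λ = -46.26897°: sin φ = -0.928386, cos φ = 0.371616, sin λ = -0.722593, cos λ = 0.691274.
ΔE = −sin λ·ΔX + cos λ·ΔY = −(-0.722593)·(-304) + (0.691274)·(25) = -202.39 m.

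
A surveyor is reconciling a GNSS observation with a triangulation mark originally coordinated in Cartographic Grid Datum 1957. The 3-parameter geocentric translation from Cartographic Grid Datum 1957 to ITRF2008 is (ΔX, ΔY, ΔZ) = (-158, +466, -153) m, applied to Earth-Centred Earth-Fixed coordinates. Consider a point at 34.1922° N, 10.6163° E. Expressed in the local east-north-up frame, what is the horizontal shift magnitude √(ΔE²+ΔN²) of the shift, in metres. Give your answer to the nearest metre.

495 m

The local east axis at (φ, λ) is (−sin λ, cos λ, 0), so ΔE = −sin(10.6163°)·(-158) + cos(10.6163°)·466 = 487.13 m.
The local north axis is (−sin φ cos λ, −sin φ sin λ, cos φ), giving ΔN = 87.272 − 48.246 − 126.555 = -87.53 m.
Horizontal magnitude = √(ΔE² + ΔN²) = √(487.13² + (-87.53)²) = 494.93 m.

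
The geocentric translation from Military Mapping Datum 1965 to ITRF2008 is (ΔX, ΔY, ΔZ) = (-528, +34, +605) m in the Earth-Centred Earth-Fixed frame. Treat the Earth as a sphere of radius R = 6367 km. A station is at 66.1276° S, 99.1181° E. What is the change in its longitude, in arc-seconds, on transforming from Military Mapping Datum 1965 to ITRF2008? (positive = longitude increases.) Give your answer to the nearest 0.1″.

Δλ = 41.3″

sin φ = -0.914449, cos φ = 0.404701, sin λ = 0.987364, cos λ = -0.158470.
East component: ΔE = −sin λ·ΔX + cos λ·ΔY = −(0.987364)(-528) + (-0.158470)(34) = 515.94 m.
1° of latitude spans πR/180 = 111125 m; at latitude φ, 1° of longitude spans that × cos φ = 44972.5 m, so Δλ = 515.94 / 44972.5 × 3600 = 41.300″.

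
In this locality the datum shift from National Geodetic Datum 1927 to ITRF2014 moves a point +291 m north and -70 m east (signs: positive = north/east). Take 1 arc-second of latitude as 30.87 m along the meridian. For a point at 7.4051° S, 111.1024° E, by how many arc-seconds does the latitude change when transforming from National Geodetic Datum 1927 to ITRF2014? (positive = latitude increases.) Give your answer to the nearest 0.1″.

1″ of latitude = 30.87 m, so Δφ = 291.0 / 30.87 = 9.427″.

Δφ = 9.4″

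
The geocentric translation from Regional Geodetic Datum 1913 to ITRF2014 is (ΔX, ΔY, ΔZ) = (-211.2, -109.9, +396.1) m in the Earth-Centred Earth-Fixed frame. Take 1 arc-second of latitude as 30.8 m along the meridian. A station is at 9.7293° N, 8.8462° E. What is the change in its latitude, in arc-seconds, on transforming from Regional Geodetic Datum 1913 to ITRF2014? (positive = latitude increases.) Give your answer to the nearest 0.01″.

sin φ = 0.168993, cos φ = 0.985617, sin λ = 0.153783, cos λ = 0.988105.
North component: ΔN = −sin φ cos λ·ΔX − sin φ sin λ·ΔY + cos φ·ΔZ = −(0.168993)(0.988105)(-211.2) − (0.168993)(0.153783)(-109.9) + (0.985617)(396.1) = 428.53 m.
1° of latitude spans 3600 × 30.80 = 110880 m, so Δφ = 428.53 / 110880 × 3600 = 13.913″.

Δφ = 13.91″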